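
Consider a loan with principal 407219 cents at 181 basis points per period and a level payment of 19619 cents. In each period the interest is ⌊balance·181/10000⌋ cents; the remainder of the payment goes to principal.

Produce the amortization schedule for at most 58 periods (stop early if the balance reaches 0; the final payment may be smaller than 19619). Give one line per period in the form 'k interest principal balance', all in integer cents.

1 7370 12249 394970
2 7148 12471 382499
3 6923 12696 369803
4 6693 12926 356877
5 6459 13160 343717
6 6221 13398 330319
7 5978 13641 316678
8 5731 13888 302790
9 5480 14139 288651
10 5224 14395 274256
11 4964 14655 259601
12 4698 14921 244680
13 4428 15191 229489
14 4153 15466 214023
15 3873 15746 198277
16 3588 16031 182246
17 3298 16321 165925
18 3003 16616 149309
19 2702 16917 132392
20 2396 17223 115169
21 2084 17535 97634
22 1767 17852 79782
23 1444 18175 61607
24 1115 18504 43103
25 780 18839 24264
26 439 19180 5084
27 92 5084 0

1. interest=⌊407219·181/10000⌋=7370; principal=19619-7370=12249; balance=407219-12249=394970
2. interest=⌊394970·181/10000⌋=7148; principal=19619-7148=12471; balance=394970-12471=382499
3. interest=⌊382499·181/10000⌋=6923; principal=19619-6923=12696; balance=382499-12696=369803
4. interest=⌊369803·181/10000⌋=6693; principal=19619-6693=12926; balance=369803-12926=356877
5. interest=⌊356877·181/10000⌋=6459; principal=19619-6459=13160; balance=356877-13160=343717
6. interest=⌊343717·181/10000⌋=6221; principal=19619-6221=13398; balance=343717-13398=330319
7. interest=⌊330319·181/10000⌋=5978; principal=19619-5978=13641; balance=330319-13641=316678
8. interest=⌊316678·181/10000⌋=5731; principal=19619-5731=13888; balance=316678-13888=302790
9. interest=⌊302790·181/10000⌋=5480; principal=19619-5480=14139; balance=302790-14139=288651
10. interest=⌊288651·181/10000⌋=5224; principal=19619-5224=14395; balance=288651-14395=274256
11. interest=⌊274256·181/10000⌋=4964; principal=19619-4964=14655; balance=274256-14655=259601
12. interest=⌊259601·181/10000⌋=4698; principal=19619-4698=14921; balance=259601-14921=244680
13. interest=⌊244680·181/10000⌋=4428; principal=19619-4428=15191; balance=244680-15191=229489
14. interest=⌊229489·181/10000⌋=4153; principal=19619-4153=15466; balance=229489-15466=214023
15. interest=⌊214023·181/10000⌋=3873; principal=19619-3873=15746; balance=214023-15746=198277
16. interest=⌊198277·181/10000⌋=3588; principal=19619-3588=16031; balance=198277-16031=182246
17. interest=⌊182246·181/10000⌋=3298; principal=19619-3298=16321; balance=182246-16321=165925
18. interest=⌊165925·181/10000⌋=3003; principal=19619-3003=16616; balance=165925-16616=149309
19. interest=⌊149309·181/10000⌋=2702; principal=19619-2702=16917; balance=149309-16917=132392
20. interest=⌊132392·181/10000⌋=2396; principal=19619-2396=17223; balance=132392-17223=115169
21. interest=⌊115169·181/10000⌋=2084; principal=19619-2084=17535; balance=115169-17535=97634
22. interest=⌊97634·181/10000⌋=1767; principal=19619-1767=17852; balance=97634-17852=79782
23. interest=⌊79782·181/10000⌋=1444; principal=19619-1444=18175; balance=79782-18175=61607
24. interest=⌊61607·181/10000⌋=1115; principal=19619-1115=18504; balance=61607-18504=43103
25. interest=⌊43103·181/10000⌋=780; principal=19619-780=18839; balance=43103-18839=24264
26. interest=⌊24264·181/10000⌋=439; principal=19619-439=19180; balance=24264-19180=5084
27. interest=⌊5084·181/10000⌋=92; principal=min(19619-92,5084)=5084; balance=5084-5084=0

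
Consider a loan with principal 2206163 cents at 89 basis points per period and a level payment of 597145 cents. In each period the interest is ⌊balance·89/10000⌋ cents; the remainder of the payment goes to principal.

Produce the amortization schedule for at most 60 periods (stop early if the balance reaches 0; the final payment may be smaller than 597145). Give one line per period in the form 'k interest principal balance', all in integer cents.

1. interest=⌊2206163·89/10000⌋=19634; principal=597145-19634=577511; balance=2206163-577511=1628652
2. interest=⌊1628652·89/10000⌋=14495; principal=597145-14495=582650; balance=1628652-582650=1046002
3. interest=⌊1046002·89/10000⌋=9309; principal=597145-9309=587836; balance=1046002-587836=458166
4. interest=⌊458166·89/10000⌋=4077; principal=min(597145-4077,458166)=458166; balance=458166-458166=0

1 19634 577511 1628652
2 14495 582650 1046002
3 9309 587836 458166
4 4077 458166 0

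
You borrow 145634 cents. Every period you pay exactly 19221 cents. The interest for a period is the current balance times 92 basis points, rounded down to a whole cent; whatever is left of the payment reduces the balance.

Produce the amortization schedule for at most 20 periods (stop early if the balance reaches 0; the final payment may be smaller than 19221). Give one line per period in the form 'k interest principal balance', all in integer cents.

1. interest=⌊145634·92/10000⌋=1339; principal=19221-1339=17882; balance=145634-17882=127752
2. interest=⌊127752·92/10000⌋=1175; principal=19221-1175=18046; balance=127752-18046=109706
3. interest=⌊109706·92/10000⌋=1009; principal=19221-1009=18212; balance=109706-18212=91494
4. interest=⌊91494·92/10000⌋=841; principal=19221-841=18380; balance=91494-18380=73114
5. interest=⌊73114·92/10000⌋=672; principal=19221-672=18549; balance=73114-18549=54565
6. interest=⌊54565·92/10000⌋=501; principal=19221-501=18720; balance=54565-18720=35845
7. interest=⌊35845·92/10000⌋=329; principal=19221-329=18892; balance=35845-18892=16953
8. interest=⌊16953·92/10000⌋=155; principal=min(19221-155,16953)=16953; balance=16953-16953=0

1 1339 17882 127752
2 1175 18046 109706
3 1009 18212 91494
4 841 18380 73114
5 672 18549 54565
6 501 18720 35845
7 329 18892 16953
8 155 16953 0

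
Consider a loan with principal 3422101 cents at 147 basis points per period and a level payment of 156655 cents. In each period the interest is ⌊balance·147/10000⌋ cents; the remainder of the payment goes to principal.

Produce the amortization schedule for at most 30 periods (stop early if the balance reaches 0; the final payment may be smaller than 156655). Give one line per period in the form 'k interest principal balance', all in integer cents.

1 50304 106351 3315750
2 48741 107914 3207836
3 47155 109500 3098336
4 45545 111110 2987226
5 43912 112743 2874483
6 42254 114401 2760082
7 40573 116082 2644000
8 38866 117789 2526211
9 37135 119520 2406691
10 35378 121277 2285414
11 33595 123060 2162354
12 31786 124869 2037485
13 29951 126704 1910781
14 28088 128567 1782214
15 26198 130457 1651757
16 24280 132375 1519382
17 22334 134321 1385061
18 20360 136295 1248766
19 18356 138299 1110467
20 16323 140332 970135
21 14260 142395 827740
22 12167 144488 683252
23 10043 146612 536640
24 7888 148767 387873
25 5701 150954 236919
26 3482 153173 83746
27 1231 83746 0

1. interest=⌊3422101·147/10000⌋=50304; principal=156655-50304=106351; balance=3422101-106351=3315750
2. interest=⌊3315750·147/10000⌋=48741; principal=156655-48741=107914; balance=3315750-107914=3207836
3. interest=⌊3207836·147/10000⌋=47155; principal=156655-47155=109500; balance=3207836-109500=3098336
4. interest=⌊3098336·147/10000⌋=45545; principal=156655-45545=111110; balance=3098336-111110=2987226
5. interest=⌊2987226·147/10000⌋=43912; principal=156655-43912=112743; balance=2987226-112743=2874483
6. interest=⌊2874483·147/10000⌋=42254; principal=156655-42254=114401; balance=2874483-114401=2760082
7. interest=⌊2760082·147/10000⌋=40573; principal=156655-40573=116082; balance=2760082-116082=2644000
8. interest=⌊2644000·147/10000⌋=38866; principal=156655-38866=117789; balance=2644000-117789=2526211
9. interest=⌊2526211·147/10000⌋=37135; principal=156655-37135=119520; balance=2526211-119520=2406691
10. interest=⌊2406691·147/10000⌋=35378; principal=156655-35378=121277; balance=2406691-121277=2285414
11. interest=⌊2285414·147/10000⌋=33595; principal=156655-33595=123060; balance=2285414-123060=2162354
12. interest=⌊2162354·147/10000⌋=31786; principal=156655-31786=124869; balance=2162354-124869=2037485
13. interest=⌊2037485·147/10000⌋=29951; principal=156655-29951=126704; balance=2037485-126704=1910781
14. interest=⌊1910781·147/10000⌋=28088; principal=156655-28088=128567; balance=1910781-128567=1782214
15. interest=⌊1782214·147/10000⌋=26198; principal=156655-26198=130457; balance=1782214-130457=1651757
16. interest=⌊1651757·147/10000⌋=24280; principal=156655-24280=132375; balance=1651757-132375=1519382
17. interest=⌊1519382·147/10000⌋=22334; principal=156655-22334=134321; balance=1519382-134321=1385061
18. interest=⌊1385061·147/10000⌋=20360; principal=156655-20360=136295; balance=1385061-136295=1248766
19. interest=⌊1248766·147/10000⌋=18356; principal=156655-18356=138299; balance=1248766-138299=1110467
20. interest=⌊1110467·147/10000⌋=16323; principal=156655-16323=140332; balance=1110467-140332=970135
21. interest=⌊970135·147/10000⌋=14260; principal=156655-14260=142395; balance=970135-142395=827740
22. interest=⌊827740·147/10000⌋=12167; principal=156655-12167=144488; balance=827740-144488=683252
23. interest=⌊683252·147/10000⌋=10043; principal=156655-10043=146612; balance=683252-146612=536640
24. interest=⌊536640·147/10000⌋=7888; principal=156655-7888=148767; balance=536640-148767=387873
25. interest=⌊387873·147/10000⌋=5701; principal=156655-5701=150954; balance=387873-150954=236919
26. interest=⌊236919·147/10000⌋=3482; principal=156655-3482=153173; balance=236919-153173=83746
27. interest=⌊83746·147/10000⌋=1231; principal=min(156655-1231,83746)=83746; balance=83746-83746=0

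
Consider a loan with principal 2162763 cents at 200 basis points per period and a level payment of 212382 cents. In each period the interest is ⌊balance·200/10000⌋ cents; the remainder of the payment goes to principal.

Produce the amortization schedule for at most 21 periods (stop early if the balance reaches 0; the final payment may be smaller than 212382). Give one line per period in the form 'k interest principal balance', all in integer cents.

1. interest=⌊2162763·200/10000⌋=43255; principal=212382-43255=169127; balance=2162763-169127=1993636
2. interest=⌊1993636·200/10000⌋=39872; principal=212382-39872=172510; balance=1993636-172510=1821126
3. interest=⌊1821126·200/10000⌋=36422; principal=212382-36422=175960; balance=1821126-175960=1645166
4. interest=⌊1645166·200/10000⌋=32903; principal=212382-32903=179479; balance=1645166-179479=1465687
5. interest=⌊1465687·200/10000⌋=29313; principal=212382-29313=183069; balance=1465687-183069=1282618
6. interest=⌊1282618·200/10000⌋=25652; principal=212382-25652=186730; balance=1282618-186730=1095888
7. interest=⌊1095888·200/10000⌋=21917; principal=212382-21917=190465; balance=1095888-190465=905423
8. interest=⌊905423·200/10000⌋=18108; principal=212382-18108=194274; balance=905423-194274=711149
9. interest=⌊711149·200/10000⌋=14222; principal=212382-14222=198160; balance=711149-198160=512989
10. interest=⌊512989·200/10000⌋=10259; principal=212382-10259=202123; balance=512989-202123=310866
11. interest=⌊310866·200/10000⌋=6217; principal=212382-6217=206165; balance=310866-206165=104701
12. interest=⌊104701·200/10000⌋=2094; principal=min(212382-2094,104701)=104701; balance=104701-104701=0

1 43255 169127 1993636
2 39872 172510 1821126
3 36422 175960 1645166
4 32903 179479 1465687
5 29313 183069 1282618
6 25652 186730 1095888
7 21917 190465 905423
8 18108 194274 711149
9 14222 198160 512989
10 10259 202123 310866
11 6217 206165 104701
12 2094 104701 0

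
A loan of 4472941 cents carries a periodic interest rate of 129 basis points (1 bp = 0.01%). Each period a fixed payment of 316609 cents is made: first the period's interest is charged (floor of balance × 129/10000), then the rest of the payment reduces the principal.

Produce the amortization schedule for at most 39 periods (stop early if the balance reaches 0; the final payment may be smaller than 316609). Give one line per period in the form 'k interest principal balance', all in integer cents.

1. interest=⌊4472941·129/10000⌋=57700; principal=316609-57700=258909; balance=4472941-258909=4214032
2. interest=⌊4214032·129/10000⌋=54361; principal=316609-54361=262248; balance=4214032-262248=3951784
3. interest=⌊3951784·129/10000⌋=50978; principal=316609-50978=265631; balance=3951784-265631=3686153
4. interest=⌊3686153·129/10000⌋=47551; principal=316609-47551=269058; balance=3686153-269058=3417095
5. interest=⌊3417095·129/10000⌋=44080; principal=316609-44080=272529; balance=3417095-272529=3144566
6. interest=⌊3144566·129/10000⌋=40564; principal=316609-40564=276045; balance=3144566-276045=2868521
7. interest=⌊2868521·129/10000⌋=37003; principal=316609-37003=279606; balance=2868521-279606=2588915
8. interest=⌊2588915·129/10000⌋=33397; principal=316609-33397=283212; balance=2588915-283212=2305703
9. interest=⌊2305703·129/10000⌋=29743; principal=316609-29743=286866; balance=2305703-286866=2018837
10. interest=⌊2018837·129/10000⌋=26042; principal=316609-26042=290567; balance=2018837-290567=1728270
11. interest=⌊1728270·129/10000⌋=22294; principal=316609-22294=294315; balance=1728270-294315=1433955
12. interest=⌊1433955·129/10000⌋=18498; principal=316609-18498=298111; balance=1433955-298111=1135844
13. interest=⌊1135844·129/10000⌋=14652; principal=316609-14652=301957; balance=1135844-301957=833887
14. interest=⌊833887·129/10000⌋=10757; principal=316609-10757=305852; balance=833887-305852=528035
15. interest=⌊528035·129/10000⌋=6811; principal=316609-6811=309798; balance=528035-309798=218237
16. interest=⌊218237·129/10000⌋=2815; principal=min(316609-2815,218237)=218237; balance=218237-218237=0

1 57700 258909 4214032
2 54361 262248 3951784
3 50978 265631 3686153
4 47551 269058 3417095
5 44080 272529 3144566
6 40564 276045 2868521
7 37003 279606 2588915
8 33397 283212 2305703
9 29743 286866 2018837
10 26042 290567 1728270
11 22294 294315 1433955
12 18498 298111 1135844
13 14652 301957 833887
14 10757 305852 528035
15 6811 309798 218237
16 2815 218237 0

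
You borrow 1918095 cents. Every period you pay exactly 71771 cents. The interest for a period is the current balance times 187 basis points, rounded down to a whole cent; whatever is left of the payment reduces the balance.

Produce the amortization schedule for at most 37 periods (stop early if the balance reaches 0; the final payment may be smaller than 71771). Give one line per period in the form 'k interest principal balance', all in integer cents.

1. interest=⌊1918095·187/10000⌋=35868; principal=71771-35868=35903; balance=1918095-35903=1882192
2. interest=⌊1882192·187/10000⌋=35196; principal=71771-35196=36575; balance=1882192-36575=1845617
3. interest=⌊1845617·187/10000⌋=34513; principal=71771-34513=37258; balance=1845617-37258=1808359
4. interest=⌊1808359·187/10000⌋=33816; principal=71771-33816=37955; balance=1808359-37955=1770404
5. interest=⌊1770404·187/10000⌋=33106; principal=71771-33106=38665; balance=1770404-38665=1731739
6. interest=⌊1731739·187/10000⌋=32383; principal=71771-32383=39388; balance=1731739-39388=1692351
7. interest=⌊1692351·187/10000⌋=31646; principal=71771-31646=40125; balance=1692351-40125=1652226
8. interest=⌊1652226·187/10000⌋=30896; principal=71771-30896=40875; balance=1652226-40875=1611351
9. interest=⌊1611351·187/10000⌋=30132; principal=71771-30132=41639; balance=1611351-41639=1569712
10. interest=⌊1569712·187/10000⌋=29353; principal=71771-29353=42418; balance=1569712-42418=1527294
11. interest=⌊1527294·187/10000⌋=28560; principal=71771-28560=43211; balance=1527294-43211=1484083
12. interest=⌊1484083·187/10000⌋=27752; principal=71771-27752=44019; balance=1484083-44019=1440064
13. interest=⌊1440064·187/10000⌋=26929; principal=71771-26929=44842; balance=1440064-44842=1395222
14. interest=⌊1395222·187/10000⌋=26090; principal=71771-26090=45681; balance=1395222-45681=1349541
15. interest=⌊1349541·187/10000⌋=25236; principal=71771-25236=46535; balance=1349541-46535=1303006
16. interest=⌊1303006·187/10000⌋=24366; principal=71771-24366=47405; balance=1303006-47405=1255601
17. interest=⌊1255601·187/10000⌋=23479; principal=71771-23479=48292; balance=1255601-48292=1207309
18. interest=⌊1207309·187/10000⌋=22576; principal=71771-22576=49195; balance=1207309-49195=1158114
19. interest=⌊1158114·187/10000⌋=21656; principal=71771-21656=50115; balance=1158114-50115=1107999
20. interest=⌊1107999·187/10000⌋=20719; principal=71771-20719=51052; balance=1107999-51052=1056947
21. interest=⌊1056947·187/10000⌋=19764; principal=71771-19764=52007; balance=1056947-52007=1004940
22. interest=⌊1004940·187/10000⌋=18792; principal=71771-18792=52979; balance=1004940-52979=951961
23. interest=⌊951961·187/10000⌋=17801; principal=71771-17801=53970; balance=951961-53970=897991
24. interest=⌊897991·187/10000⌋=16792; principal=71771-16792=54979; balance=897991-54979=843012
25. interest=⌊843012·187/10000⌋=15764; principal=71771-15764=56007; balance=843012-56007=787005
26. interest=⌊787005·187/10000⌋=14716; principal=71771-14716=57055; balance=787005-57055=729950
27. interest=⌊729950·187/10000⌋=13650; principal=71771-13650=58121; balance=729950-58121=671829
28. interest=⌊671829·187/10000⌋=12563; principal=71771-12563=59208; balance=671829-59208=612621
29. interest=⌊612621·187/10000⌋=11456; principal=71771-11456=60315; balance=612621-60315=552306
30. interest=⌊552306·187/10000⌋=10328; principal=71771-10328=61443; balance=552306-61443=490863
31. interest=⌊490863·187/10000⌋=9179; principal=71771-9179=62592; balance=490863-62592=428271
32. interest=⌊428271·187/10000⌋=8008; principal=71771-8008=63763; balance=428271-63763=364508
33. interest=⌊364508·187/10000⌋=6816; principal=71771-6816=64955; balance=364508-64955=299553
34. interest=⌊299553·187/10000⌋=5601; principal=71771-5601=66170; balance=299553-66170=233383
35. interest=⌊233383·187/10000⌋=4364; principal=71771-4364=67407; balance=233383-67407=165976
36. interest=⌊165976·187/10000⌋=3103; principal=71771-3103=68668; balance=165976-68668=97308
37. interest=⌊97308·187/10000⌋=1819; principal=71771-1819=69952; balance=97308-69952=27356

1 35868 35903 1882192
2 35196 36575 1845617
3 34513 37258 1808359
4 33816 37955 1770404
5 33106 38665 1731739
6 32383 39388 1692351
7 31646 40125 1652226
8 30896 40875 1611351
9 30132 41639 1569712
10 29353 42418 1527294
11 28560 43211 1484083
12 27752 44019 1440064
13 26929 44842 1395222
14 26090 45681 1349541
15 25236 46535 1303006
16 24366 47405 1255601
17 23479 48292 1207309
18 22576 49195 1158114
19 21656 50115 1107999
20 20719 51052 1056947
21 19764 52007 1004940
22 18792 52979 951961
23 17801 53970 897991
24 16792 54979 843012
25 15764 56007 787005
26 14716 57055 729950
27 13650 58121 671829
28 12563 59208 612621
29 11456 60315 552306
30 10328 61443 490863
31 9179 62592 428271
32 8008 63763 364508
33 6816 64955 299553
34 5601 66170 233383
35 4364 67407 165976
36 3103 68668 97308
37 1819 69952 27356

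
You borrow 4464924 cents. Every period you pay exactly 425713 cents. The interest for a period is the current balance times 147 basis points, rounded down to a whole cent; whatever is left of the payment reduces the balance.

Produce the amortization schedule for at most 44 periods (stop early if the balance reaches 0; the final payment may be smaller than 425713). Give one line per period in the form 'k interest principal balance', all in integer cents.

1. interest=⌊4464924·147/10000⌋=65634; principal=425713-65634=360079; balance=4464924-360079=4104845
2. interest=⌊4104845·147/10000⌋=60341; principal=425713-60341=365372; balance=4104845-365372=3739473
3. interest=⌊3739473·147/10000⌋=54970; principal=425713-54970=370743; balance=3739473-370743=3368730
4. interest=⌊3368730·147/10000⌋=49520; principal=425713-49520=376193; balance=3368730-376193=2992537
5. interest=⌊2992537·147/10000⌋=43990; principal=425713-43990=381723; balance=2992537-381723=2610814
6. interest=⌊2610814·147/10000⌋=38378; principal=425713-38378=387335; balance=2610814-387335=2223479
7. interest=⌊2223479·147/10000⌋=32685; principal=425713-32685=393028; balance=2223479-393028=1830451
8. interest=⌊1830451·147/10000⌋=26907; principal=425713-26907=398806; balance=1830451-398806=1431645
9. interest=⌊1431645·147/10000⌋=21045; principal=425713-21045=404668; balance=1431645-404668=1026977
10. interest=⌊1026977·147/10000⌋=15096; principal=425713-15096=410617; balance=1026977-410617=616360
11. interest=⌊616360·147/10000⌋=9060; principal=425713-9060=416653; balance=616360-416653=199707
12. interest=⌊199707·147/10000⌋=2935; principal=min(425713-2935,199707)=199707; balance=199707-199707=0

1 65634 360079 4104845
2 60341 365372 3739473
3 54970 370743 3368730
4 49520 376193 2992537
5 43990 381723 2610814
6 38378 387335 2223479
7 32685 393028 1830451
8 26907 398806 1431645
9 21045 404668 1026977
10 15096 410617 616360
11 9060 416653 199707
12 2935 199707 0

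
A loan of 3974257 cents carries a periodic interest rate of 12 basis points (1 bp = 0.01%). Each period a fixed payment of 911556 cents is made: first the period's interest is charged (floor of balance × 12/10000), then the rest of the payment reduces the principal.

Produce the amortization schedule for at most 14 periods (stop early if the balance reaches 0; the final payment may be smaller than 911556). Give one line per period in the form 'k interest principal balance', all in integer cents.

1 4769 906787 3067470
2 3680 907876 2159594
3 2591 908965 1250629
4 1500 910056 340573
5 408 340573 0

1. interest=⌊3974257·12/10000⌋=4769; principal=911556-4769=906787; balance=3974257-906787=3067470
2. interest=⌊3067470·12/10000⌋=3680; principal=911556-3680=907876; balance=3067470-907876=2159594
3. interest=⌊2159594·12/10000⌋=2591; principal=911556-2591=908965; balance=2159594-908965=1250629
4. interest=⌊1250629·12/10000⌋=1500; principal=911556-1500=910056; balance=1250629-910056=340573
5. interest=⌊340573·12/10000⌋=408; principal=min(911556-408,340573)=340573; balance=340573-340573=0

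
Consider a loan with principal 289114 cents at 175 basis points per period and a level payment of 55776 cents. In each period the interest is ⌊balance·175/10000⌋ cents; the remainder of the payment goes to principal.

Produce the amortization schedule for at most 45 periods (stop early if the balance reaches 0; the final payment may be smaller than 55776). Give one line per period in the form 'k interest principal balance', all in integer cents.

1. interest=⌊289114·175/10000⌋=5059; principal=55776-5059=50717; balance=289114-50717=238397
2. interest=⌊238397·175/10000⌋=4171; principal=55776-4171=51605; balance=238397-51605=186792
3. interest=⌊186792·175/10000⌋=3268; principal=55776-3268=52508; balance=186792-52508=134284
4. interest=⌊134284·175/10000⌋=2349; principal=55776-2349=53427; balance=134284-53427=80857
5. interest=⌊80857·175/10000⌋=1414; principal=55776-1414=54362; balance=80857-54362=26495
6. interest=⌊26495·175/10000⌋=463; principal=min(55776-463,26495)=26495; balance=26495-26495=0

1 5059 50717 238397
2 4171 51605 186792
3 3268 52508 134284
4 2349 53427 80857
5 1414 54362 26495
6 463 26495 0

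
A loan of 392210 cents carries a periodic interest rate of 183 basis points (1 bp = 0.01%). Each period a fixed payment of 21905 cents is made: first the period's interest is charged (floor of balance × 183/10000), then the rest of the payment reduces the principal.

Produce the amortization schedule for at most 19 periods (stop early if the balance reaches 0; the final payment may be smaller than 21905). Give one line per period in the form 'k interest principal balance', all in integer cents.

1 7177 14728 377482
2 6907 14998 362484
3 6633 15272 347212
4 6353 15552 331660
5 6069 15836 315824
6 5779 16126 299698
7 5484 16421 283277
8 5183 16722 266555
9 4877 17028 249527
10 4566 17339 232188
11 4249 17656 214532
12 3925 17980 196552
13 3596 18309 178243
14 3261 18644 159599
15 2920 18985 140614
16 2573 19332 121282
17 2219 19686 101596
18 1859 20046 81550
19 1492 20413 61137

1. interest=⌊392210·183/10000⌋=7177; principal=21905-7177=14728; balance=392210-14728=377482
2. interest=⌊377482·183/10000⌋=6907; principal=21905-6907=14998; balance=377482-14998=362484
3. interest=⌊362484·183/10000⌋=6633; principal=21905-6633=15272; balance=362484-15272=347212
4. interest=⌊347212·183/10000⌋=6353; principal=21905-6353=15552; balance=347212-15552=331660
5. interest=⌊331660·183/10000⌋=6069; principal=21905-6069=15836; balance=331660-15836=315824
6. interest=⌊315824·183/10000⌋=5779; principal=21905-5779=16126; balance=315824-16126=299698
7. interest=⌊299698·183/10000⌋=5484; principal=21905-5484=16421; balance=299698-16421=283277
8. interest=⌊283277·183/10000⌋=5183; principal=21905-5183=16722; balance=283277-16722=266555
9. interest=⌊266555·183/10000⌋=4877; principal=21905-4877=17028; balance=266555-17028=249527
10. interest=⌊249527·183/10000⌋=4566; principal=21905-4566=17339; balance=249527-17339=232188
11. interest=⌊232188·183/10000⌋=4249; principal=21905-4249=17656; balance=232188-17656=214532
12. interest=⌊214532·183/10000⌋=3925; principal=21905-3925=17980; balance=214532-17980=196552
13. interest=⌊196552·183/10000⌋=3596; principal=21905-3596=18309; balance=196552-18309=178243
14. interest=⌊178243·183/10000⌋=3261; principal=21905-3261=18644; balance=178243-18644=159599
15. interest=⌊159599·183/10000⌋=2920; principal=21905-2920=18985; balance=159599-18985=140614
16. interest=⌊140614·183/10000⌋=2573; principal=21905-2573=19332; balance=140614-19332=121282
17. interest=⌊121282·183/10000⌋=2219; principal=21905-2219=19686; balance=121282-19686=101596
18. interest=⌊101596·183/10000⌋=1859; principal=21905-1859=20046; balance=101596-20046=81550
19. interest=⌊81550·183/10000⌋=1492; principal=21905-1492=20413; balance=81550-20413=61137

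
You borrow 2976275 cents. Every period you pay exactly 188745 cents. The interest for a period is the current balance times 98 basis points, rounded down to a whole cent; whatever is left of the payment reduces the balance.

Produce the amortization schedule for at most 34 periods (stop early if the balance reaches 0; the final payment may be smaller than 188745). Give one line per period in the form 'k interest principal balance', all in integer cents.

1 29167 159578 2816697
2 27603 161142 2655555
3 26024 162721 2492834
4 24429 164316 2328518
5 22819 165926 2162592
6 21193 167552 1995040
7 19551 169194 1825846
8 17893 170852 1654994
9 16218 172527 1482467
10 14528 174217 1308250
11 12820 175925 1132325
12 11096 177649 954676
13 9355 179390 775286
14 7597 181148 594138
15 5822 182923 411215
16 4029 184716 226499
17 2219 186526 39973
18 391 39973 0

1. interest=⌊2976275·98/10000⌋=29167; principal=188745-29167=159578; balance=2976275-159578=2816697
2. interest=⌊2816697·98/10000⌋=27603; principal=188745-27603=161142; balance=2816697-161142=2655555
3. interest=⌊2655555·98/10000⌋=26024; principal=188745-26024=162721; balance=2655555-162721=2492834
4. interest=⌊2492834·98/10000⌋=24429; principal=188745-24429=164316; balance=2492834-164316=2328518
5. interest=⌊2328518·98/10000⌋=22819; principal=188745-22819=165926; balance=2328518-165926=2162592
6. interest=⌊2162592·98/10000⌋=21193; principal=188745-21193=167552; balance=2162592-167552=1995040
7. interest=⌊1995040·98/10000⌋=19551; principal=188745-19551=169194; balance=1995040-169194=1825846
8. interest=⌊1825846·98/10000⌋=17893; principal=188745-17893=170852; balance=1825846-170852=1654994
9. interest=⌊1654994·98/10000⌋=16218; principal=188745-16218=172527; balance=1654994-172527=1482467
10. interest=⌊1482467·98/10000⌋=14528; principal=188745-14528=174217; balance=1482467-174217=1308250
11. interest=⌊1308250·98/10000⌋=12820; principal=188745-12820=175925; balance=1308250-175925=1132325
12. interest=⌊1132325·98/10000⌋=11096; principal=188745-11096=177649; balance=1132325-177649=954676
13. interest=⌊954676·98/10000⌋=9355; principal=188745-9355=179390; balance=954676-179390=775286
14. interest=⌊775286·98/10000⌋=7597; principal=188745-7597=181148; balance=775286-181148=594138
15. interest=⌊594138·98/10000⌋=5822; principal=188745-5822=182923; balance=594138-182923=411215
16. interest=⌊411215·98/10000⌋=4029; principal=188745-4029=184716; balance=411215-184716=226499
17. interest=⌊226499·98/10000⌋=2219; principal=188745-2219=186526; balance=226499-186526=39973
18. interest=⌊39973·98/10000⌋=391; principal=min(188745-391,39973)=39973; balance=39973-39973=0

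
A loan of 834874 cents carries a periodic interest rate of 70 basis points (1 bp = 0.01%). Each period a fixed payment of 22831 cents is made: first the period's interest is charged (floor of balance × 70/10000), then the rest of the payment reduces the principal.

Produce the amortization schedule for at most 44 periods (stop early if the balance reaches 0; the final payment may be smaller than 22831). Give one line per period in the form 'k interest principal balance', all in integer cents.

1. interest=⌊834874·70/10000⌋=5844; principal=22831-5844=16987; balance=834874-16987=817887
2. interest=⌊817887·70/10000⌋=5725; principal=22831-5725=17106; balance=817887-17106=800781
3. interest=⌊800781·70/10000⌋=5605; principal=22831-5605=17226; balance=800781-17226=783555
4. interest=⌊783555·70/10000⌋=5484; principal=22831-5484=17347; balance=783555-17347=766208
5. interest=⌊766208·70/10000⌋=5363; principal=22831-5363=17468; balance=766208-17468=748740
6. interest=⌊748740·70/10000⌋=5241; principal=22831-5241=17590; balance=748740-17590=731150
7. interest=⌊731150·70/10000⌋=5118; principal=22831-5118=17713; balance=731150-17713=713437
8. interest=⌊713437·70/10000⌋=4994; principal=22831-4994=17837; balance=713437-17837=695600
9. interest=⌊695600·70/10000⌋=4869; principal=22831-4869=17962; balance=695600-17962=677638
10. interest=⌊677638·70/10000⌋=4743; principal=22831-4743=18088; balance=677638-18088=659550
11. interest=⌊659550·70/10000⌋=4616; principal=22831-4616=18215; balance=659550-18215=641335
12. interest=⌊641335·70/10000⌋=4489; principal=22831-4489=18342; balance=641335-18342=622993
13. interest=⌊622993·70/10000⌋=4360; principal=22831-4360=18471; balance=622993-18471=604522
14. interest=⌊604522·70/10000⌋=4231; principal=22831-4231=18600; balance=604522-18600=585922
15. interest=⌊585922·70/10000⌋=4101; principal=22831-4101=18730; balance=585922-18730=567192
16. interest=⌊567192·70/10000⌋=3970; principal=22831-3970=18861; balance=567192-18861=548331
17. interest=⌊548331·70/10000⌋=3838; principal=22831-3838=18993; balance=548331-18993=529338
18. interest=⌊529338·70/10000⌋=3705; principal=22831-3705=19126; balance=529338-19126=510212
19. interest=⌊510212·70/10000⌋=3571; principal=22831-3571=19260; balance=510212-19260=490952
20. interest=⌊490952·70/10000⌋=3436; principal=22831-3436=19395; balance=490952-19395=471557
21. interest=⌊471557·70/10000⌋=3300; principal=22831-3300=19531; balance=471557-19531=452026
22. interest=⌊452026·70/10000⌋=3164; principal=22831-3164=19667; balance=452026-19667=432359
23. interest=⌊432359·70/10000⌋=3026; principal=22831-3026=19805; balance=432359-19805=412554
24. interest=⌊412554·70/10000⌋=2887; principal=22831-2887=19944; balance=412554-19944=392610
25. interest=⌊392610·70/10000⌋=2748; principal=22831-2748=20083; balance=392610-20083=372527
26. interest=⌊372527·70/10000⌋=2607; principal=22831-2607=20224; balance=372527-20224=352303
27. interest=⌊352303·70/10000⌋=2466; principal=22831-2466=20365; balance=352303-20365=331938
28. interest=⌊331938·70/10000⌋=2323; principal=22831-2323=20508; balance=331938-20508=311430
29. interest=⌊311430·70/10000⌋=2180; principal=22831-2180=20651; balance=311430-20651=290779
30. interest=⌊290779·70/10000⌋=2035; principal=22831-2035=20796; balance=290779-20796=269983
31. interest=⌊269983·70/10000⌋=1889; principal=22831-1889=20942; balance=269983-20942=249041
32. interest=⌊249041·70/10000⌋=1743; principal=22831-1743=21088; balance=249041-21088=227953
33. interest=⌊227953·70/10000⌋=1595; principal=22831-1595=21236; balance=227953-21236=206717
34. interest=⌊206717·70/10000⌋=1447; principal=22831-1447=21384; balance=206717-21384=185333
35. interest=⌊185333·70/10000⌋=1297; principal=22831-1297=21534; balance=185333-21534=163799
36. interest=⌊163799·70/10000⌋=1146; principal=22831-1146=21685; balance=163799-21685=142114
37. interest=⌊142114·70/10000⌋=994; principal=22831-994=21837; balance=142114-21837=120277
38. interest=⌊120277·70/10000⌋=841; principal=22831-841=21990; balance=120277-21990=98287
39. interest=⌊98287·70/10000⌋=688; principal=22831-688=22143; balance=98287-22143=76144
40. interest=⌊76144·70/10000⌋=533; principal=22831-533=22298; balance=76144-22298=53846
41. interest=⌊53846·70/10000⌋=376; principal=22831-376=22455; balance=53846-22455=31391
42. interest=⌊31391·70/10000⌋=219; principal=22831-219=22612; balance=31391-22612=8779
43. interest=⌊8779·70/10000⌋=61; principal=min(22831-61,8779)=8779; balance=8779-8779=0

1 5844 16987 817887
2 5725 17106 800781
3 5605 17226 783555
4 5484 17347 766208
5 5363 17468 748740
6 5241 17590 731150
7 5118 17713 713437
8 4994 17837 695600
9 4869 17962 677638
10 4743 18088 659550
11 4616 18215 641335
12 4489 18342 622993
13 4360 18471 604522
14 4231 18600 585922
15 4101 18730 567192
16 3970 18861 548331
17 3838 18993 529338
18 3705 19126 510212
19 3571 19260 490952
20 3436 19395 471557
21 3300 19531 452026
22 3164 19667 432359
23 3026 19805 412554
24 2887 19944 392610
25 2748 20083 372527
26 2607 20224 352303
27 2466 20365 331938
28 2323 20508 311430
29 2180 20651 290779
30 2035 20796 269983
31 1889 20942 249041
32 1743 21088 227953
33 1595 21236 206717
34 1447 21384 185333
35 1297 21534 163799
36 1146 21685 142114
37 994 21837 120277
38 841 21990 98287
39 688 22143 76144
40 533 22298 53846
41 376 22455 31391
42 219 22612 8779
43 61 8779 0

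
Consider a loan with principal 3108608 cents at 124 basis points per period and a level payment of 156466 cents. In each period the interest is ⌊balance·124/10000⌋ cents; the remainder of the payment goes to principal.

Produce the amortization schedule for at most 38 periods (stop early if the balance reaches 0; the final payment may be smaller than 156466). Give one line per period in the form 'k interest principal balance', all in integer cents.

1. interest=⌊3108608·124/10000⌋=38546; principal=156466-38546=117920; balance=3108608-117920=2990688
2. interest=⌊2990688·124/10000⌋=37084; principal=156466-37084=119382; balance=2990688-119382=2871306
3. interest=⌊2871306·124/10000⌋=35604; principal=156466-35604=120862; balance=2871306-120862=2750444
4. interest=⌊2750444·124/10000⌋=34105; principal=156466-34105=122361; balance=2750444-122361=2628083
5. interest=⌊2628083·124/10000⌋=32588; principal=156466-32588=123878; balance=2628083-123878=2504205
6. interest=⌊2504205·124/10000⌋=31052; principal=156466-31052=125414; balance=2504205-125414=2378791
7. interest=⌊2378791·124/10000⌋=29497; principal=156466-29497=126969; balance=2378791-126969=2251822
8. interest=⌊2251822·124/10000⌋=27922; principal=156466-27922=128544; balance=2251822-128544=2123278
9. interest=⌊2123278·124/10000⌋=26328; principal=156466-26328=130138; balance=2123278-130138=1993140
10. interest=⌊1993140·124/10000⌋=24714; principal=156466-24714=131752; balance=1993140-131752=1861388
11. interest=⌊1861388·124/10000⌋=23081; principal=156466-23081=133385; balance=1861388-133385=1728003
12. interest=⌊1728003·124/10000⌋=21427; principal=156466-21427=135039; balance=1728003-135039=1592964
13. interest=⌊1592964·124/10000⌋=19752; principal=156466-19752=136714; balance=1592964-136714=1456250
14. interest=⌊1456250·124/10000⌋=18057; principal=156466-18057=138409; balance=1456250-138409=1317841
15. interest=⌊1317841·124/10000⌋=16341; principal=156466-16341=140125; balance=1317841-140125=1177716
16. interest=⌊1177716·124/10000⌋=14603; principal=156466-14603=141863; balance=1177716-141863=1035853
17. interest=⌊1035853·124/10000⌋=12844; principal=156466-12844=143622; balance=1035853-143622=892231
18. interest=⌊892231·124/10000⌋=11063; principal=156466-11063=145403; balance=892231-145403=746828
19. interest=⌊746828·124/10000⌋=9260; principal=156466-9260=147206; balance=746828-147206=599622
20. interest=⌊599622·124/10000⌋=7435; principal=156466-7435=149031; balance=599622-149031=450591
21. interest=⌊450591·124/10000⌋=5587; principal=156466-5587=150879; balance=450591-150879=299712
22. interest=⌊299712·124/10000⌋=3716; principal=156466-3716=152750; balance=299712-152750=146962
23. interest=⌊146962·124/10000⌋=1822; principal=min(156466-1822,146962)=146962; balance=146962-146962=0

1 38546 117920 2990688
2 37084 119382 2871306
3 35604 120862 2750444
4 34105 122361 2628083
5 32588 123878 2504205
6 31052 125414 2378791
7 29497 126969 2251822
8 27922 128544 2123278
9 26328 130138 1993140
10 24714 131752 1861388
11 23081 133385 1728003
12 21427 135039 1592964
13 19752 136714 1456250
14 18057 138409 1317841
15 16341 140125 1177716
16 14603 141863 1035853
17 12844 143622 892231
18 11063 145403 746828
19 9260 147206 599622
20 7435 149031 450591
21 5587 150879 299712
22 3716 152750 146962
23 1822 146962 0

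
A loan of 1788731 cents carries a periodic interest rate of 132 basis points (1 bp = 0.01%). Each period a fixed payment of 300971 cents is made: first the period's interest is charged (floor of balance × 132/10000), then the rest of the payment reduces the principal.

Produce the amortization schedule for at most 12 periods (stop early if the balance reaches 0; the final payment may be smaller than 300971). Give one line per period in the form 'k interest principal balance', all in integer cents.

1 23611 277360 1511371
2 19950 281021 1230350
3 16240 284731 945619
4 12482 288489 657130
5 8674 292297 364833
6 4815 296156 68677
7 906 68677 0

1. interest=⌊1788731·132/10000⌋=23611; principal=300971-23611=277360; balance=1788731-277360=1511371
2. interest=⌊1511371·132/10000⌋=19950; principal=300971-19950=281021; balance=1511371-281021=1230350
3. interest=⌊1230350·132/10000⌋=16240; principal=300971-16240=284731; balance=1230350-284731=945619
4. interest=⌊945619·132/10000⌋=12482; principal=300971-12482=288489; balance=945619-288489=657130
5. interest=⌊657130·132/10000⌋=8674; principal=300971-8674=292297; balance=657130-292297=364833
6. interest=⌊364833·132/10000⌋=4815; principal=300971-4815=296156; balance=364833-296156=68677
7. interest=⌊68677·132/10000⌋=906; principal=min(300971-906,68677)=68677; balance=68677-68677=0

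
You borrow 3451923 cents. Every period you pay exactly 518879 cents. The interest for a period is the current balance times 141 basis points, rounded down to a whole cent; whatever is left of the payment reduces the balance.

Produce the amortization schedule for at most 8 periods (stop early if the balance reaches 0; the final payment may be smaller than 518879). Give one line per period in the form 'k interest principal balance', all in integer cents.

1 48672 470207 2981716
2 42042 476837 2504879
3 35318 483561 2021318
4 28500 490379 1530939
5 21586 497293 1033646
6 14574 504305 529341
7 7463 511416 17925
8 252 17925 0

1. interest=⌊3451923·141/10000⌋=48672; principal=518879-48672=470207; balance=3451923-470207=2981716
2. interest=⌊2981716·141/10000⌋=42042; principal=518879-42042=476837; balance=2981716-476837=2504879
3. interest=⌊2504879·141/10000⌋=35318; principal=518879-35318=483561; balance=2504879-483561=2021318
4. interest=⌊2021318·141/10000⌋=28500; principal=518879-28500=490379; balance=2021318-490379=1530939
5. interest=⌊1530939·141/10000⌋=21586; principal=518879-21586=497293; balance=1530939-497293=1033646
6. interest=⌊1033646·141/10000⌋=14574; principal=518879-14574=504305; balance=1033646-504305=529341
7. interest=⌊529341·141/10000⌋=7463; principal=518879-7463=511416; balance=529341-511416=17925
8. interest=⌊17925·141/10000⌋=252; principal=min(518879-252,17925)=17925; balance=17925-17925=0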